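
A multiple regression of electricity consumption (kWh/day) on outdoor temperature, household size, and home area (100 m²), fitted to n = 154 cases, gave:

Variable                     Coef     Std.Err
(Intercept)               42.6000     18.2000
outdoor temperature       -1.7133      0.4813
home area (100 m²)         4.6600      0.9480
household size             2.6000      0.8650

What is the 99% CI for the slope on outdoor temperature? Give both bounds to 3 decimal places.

(-2.969, -0.458)

Read off: b = -1.7133, SE = 0.4813 for outdoor temperature.
df = n − k − 1 = 154 − 3 − 1 = 150.
t* = t_{0.005, 150} = 2.609003.
Margin = t* × SE = 2.609003 × 0.4813 = 1.25571.
CI: -1.7133 ± 1.25571 → (-2.969, -0.458).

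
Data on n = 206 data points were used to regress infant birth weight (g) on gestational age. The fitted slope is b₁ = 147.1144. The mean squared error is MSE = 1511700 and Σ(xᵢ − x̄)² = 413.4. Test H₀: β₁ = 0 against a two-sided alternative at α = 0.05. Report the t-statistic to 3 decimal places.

SE(b₁) = √(MSE/Sₓₓ) = √(1.5117e+06/413.4) = 60.4711.
t = 147.1144 / 60.4711 = 2.433.
df = n − 2 = 204.
Two-sided p ≈ 0.0158, which is < 0.05, so reject H₀.
There is evidence that gestational age is associated with infant birth weight.

t = 2.433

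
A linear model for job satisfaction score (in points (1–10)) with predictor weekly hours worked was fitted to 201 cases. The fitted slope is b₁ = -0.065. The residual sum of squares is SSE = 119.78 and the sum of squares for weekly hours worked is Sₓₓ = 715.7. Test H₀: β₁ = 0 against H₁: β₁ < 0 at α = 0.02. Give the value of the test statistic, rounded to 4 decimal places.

MSE = SSE/(n − 2) = 119.78/199 = 0.60191.
SE(b₁) = √(MSE/Sₓₓ) = √(0.60191/715.7) = 0.0290001.
t = -0.065 / 0.0290001 = -2.2414.
df = n − 2 = 199.
One-sided p ≈ 0.0131, which is < 0.02, so reject H₀.
There is evidence that the true slope on weekly hours worked is negative.

t = -2.2414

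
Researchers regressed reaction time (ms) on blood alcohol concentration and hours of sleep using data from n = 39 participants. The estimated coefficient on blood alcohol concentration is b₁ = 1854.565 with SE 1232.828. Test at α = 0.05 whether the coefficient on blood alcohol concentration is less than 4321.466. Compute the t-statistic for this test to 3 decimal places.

t = -2.001

H₀: β₁ = 4321.466 vs H₁: β₁ < 4321.466.
t = (b₁ − β₁⁰)/SE = (1854.565 − 4321.466) / 1232.828 = -2.001.
df = n − k − 1 = 39 − 2 − 1 = 36.
One-sided p ≈ 0.0265, which is < 0.05, so reject H₀.
There is evidence that the true slope on blood alcohol concentration is below 4321.466 ms per unit, holding the other predictors fixed.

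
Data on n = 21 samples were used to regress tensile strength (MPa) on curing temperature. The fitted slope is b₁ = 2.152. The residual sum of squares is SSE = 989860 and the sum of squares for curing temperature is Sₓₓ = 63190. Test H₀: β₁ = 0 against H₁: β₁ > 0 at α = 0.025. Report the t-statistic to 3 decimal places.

MSE = SSE/(n − 2) = 989860/19 = 52097.9.
SE(b₁) = √(MSE/Sₓₓ) = √(52097.9/63190) = 0.908.
t = 2.152 / 0.908 = 2.370.
df = n − 2 = 19.
One-sided p ≈ 0.0143, which is < 0.025, so reject H₀.
There is evidence that the true slope on curing temperature is positive.

t = 2.370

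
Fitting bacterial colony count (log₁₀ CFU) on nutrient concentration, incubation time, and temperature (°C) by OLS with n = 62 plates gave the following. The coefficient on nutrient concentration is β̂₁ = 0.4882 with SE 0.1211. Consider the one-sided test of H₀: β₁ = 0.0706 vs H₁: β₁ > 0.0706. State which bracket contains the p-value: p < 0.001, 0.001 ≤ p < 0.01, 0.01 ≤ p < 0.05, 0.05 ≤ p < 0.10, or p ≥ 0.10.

t = (0.4882 − 0.0706) / 0.1211 = 3.448.
df = n − k − 1 = 62 − 3 − 1 = 58.
One-sided p = P(T_{58} > t) ≈ 0.0005.
So p < 0.001.

p < 0.001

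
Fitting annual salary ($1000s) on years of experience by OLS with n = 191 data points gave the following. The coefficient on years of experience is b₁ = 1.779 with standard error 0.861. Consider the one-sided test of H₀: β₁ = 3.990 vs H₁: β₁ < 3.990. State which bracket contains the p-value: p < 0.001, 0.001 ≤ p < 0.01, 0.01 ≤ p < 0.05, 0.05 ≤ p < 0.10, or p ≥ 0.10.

0.001 ≤ p < 0.01

t = (1.779 − 3.990) / 0.861 = -2.568.
df = n − 2 = 191 − 2 = 189.
One-sided p = P(T_{189} < t) ≈ 0.0055.
So 0.001 ≤ p < 0.01.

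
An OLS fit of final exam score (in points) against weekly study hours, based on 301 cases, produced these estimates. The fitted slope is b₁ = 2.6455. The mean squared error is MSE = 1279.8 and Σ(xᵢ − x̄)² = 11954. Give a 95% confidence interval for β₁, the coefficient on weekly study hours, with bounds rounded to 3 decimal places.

(2.002, 3.289)

SE(b₁) = √(MSE/Sₓₓ) = √(1279.8/11954) = 0.327201.
df = n − 2 = 299.
t* = t_{0.025, 299} = 1.96793.
Margin = t* × SE = 1.96793 × 0.327201 = 0.64391.
CI: 2.6455 ± 0.64391 → (2.002, 3.289).
With 95% confidence, each one-unit increase in weekly study hours is associated with a change of between 2.002 and 3.289 points in final exam score.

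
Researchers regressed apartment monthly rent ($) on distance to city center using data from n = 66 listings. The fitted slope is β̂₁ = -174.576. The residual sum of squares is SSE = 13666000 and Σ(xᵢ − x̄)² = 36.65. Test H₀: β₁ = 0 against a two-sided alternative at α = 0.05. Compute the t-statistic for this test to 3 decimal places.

t = -2.287

MSE = SSE/(n − 2) = 13666000/64 = 213531.
SE(β̂₁) = √(MSE/Sₓₓ) = √(213531/36.65) = 76.3297.
t = -174.576 / 76.3297 = -2.287.
df = n − 2 = 64.
Two-sided p ≈ 0.0255, which is < 0.05, so reject H₀.
There is evidence that distance to city center is associated with apartment monthly rent.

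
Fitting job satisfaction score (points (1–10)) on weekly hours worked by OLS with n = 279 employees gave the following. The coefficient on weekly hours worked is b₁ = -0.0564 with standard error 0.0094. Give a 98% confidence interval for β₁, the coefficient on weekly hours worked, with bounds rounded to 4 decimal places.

df = n − 2 = 279 − 2 = 277.
t* = t_{0.01, 277} = 2.339885.
Margin = t* × SE = 2.339885 × 0.0094 = 0.021995.
CI: -0.0564 ± 0.021995 → (-0.0784, -0.0344).
With 98% confidence, each one-unit increase in weekly hours worked is associated with a change of between -0.0784 and -0.0344 points (1–10) in job satisfaction score.

(-0.0784, -0.0344)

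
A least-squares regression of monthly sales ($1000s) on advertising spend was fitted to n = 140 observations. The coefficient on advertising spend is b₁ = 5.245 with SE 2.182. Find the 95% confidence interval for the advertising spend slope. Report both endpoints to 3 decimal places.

df = n − 2 = 140 − 2 = 138.
t* = t_{0.025, 138} = 1.977304.
Margin = t* × SE = 1.977304 × 2.182 = 4.31448.
CI: 5.245 ± 4.31448 → (0.931, 9.559).
With 95% confidence, each one-unit increase in advertising spend is associated with a change of between 0.931 and 9.559 $1000s in monthly sales.

(0.931, 9.559)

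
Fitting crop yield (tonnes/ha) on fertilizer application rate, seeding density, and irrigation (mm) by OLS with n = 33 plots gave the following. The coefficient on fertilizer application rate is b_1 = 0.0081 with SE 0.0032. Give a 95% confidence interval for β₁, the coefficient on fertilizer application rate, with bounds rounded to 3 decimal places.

df = n − k − 1 = 33 − 3 − 1 = 29.
t* = t_{0.025, 29} = 2.04523.
Margin = t* × SE = 2.04523 × 0.0032 = 0.00654.
CI: 0.0081 ± 0.00654 → (0.002, 0.015).
With 95% confidence, each one-unit increase in fertilizer application rate is associated with a change of between 0.002 and 0.015 tonnes/ha in crop yield, holding the other predictors fixed.

(0.002, 0.015)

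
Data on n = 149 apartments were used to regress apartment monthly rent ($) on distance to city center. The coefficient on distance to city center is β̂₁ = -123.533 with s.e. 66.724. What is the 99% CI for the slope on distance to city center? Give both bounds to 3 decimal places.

(-297.662, 50.596)

df = n − 2 = 149 − 2 = 147.
t* = t_{0.005, 147} = 2.609688.
Margin = t* × SE = 2.609688 × 66.724 = 174.12882.
CI: -123.533 ± 174.12882 → (-297.662, 50.596).
With 99% confidence, each one-unit increase in distance to city center is associated with a change of between -297.662 and 50.596 $ in apartment monthly rent.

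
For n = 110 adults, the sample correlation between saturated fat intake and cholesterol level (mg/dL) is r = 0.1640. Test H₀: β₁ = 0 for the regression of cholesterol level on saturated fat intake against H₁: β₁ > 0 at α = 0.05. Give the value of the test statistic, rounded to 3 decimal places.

t = 1.728

t = r·√(n − 2)/√(1 − r²) = 0.1640·√108/√0.973104 = 1.728.
df = n − 2 = 108.
One-sided p ≈ 0.0434, which is < 0.05, so reject H₀.
There is evidence of a linear association between saturated fat intake and cholesterol level.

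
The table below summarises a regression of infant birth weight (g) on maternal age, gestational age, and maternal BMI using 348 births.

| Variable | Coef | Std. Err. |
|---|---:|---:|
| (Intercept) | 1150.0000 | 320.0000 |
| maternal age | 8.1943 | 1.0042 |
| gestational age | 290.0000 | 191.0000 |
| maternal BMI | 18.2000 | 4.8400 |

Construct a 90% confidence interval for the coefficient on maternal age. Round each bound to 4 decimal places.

Read off: b = 8.1943, SE = 1.0042 for maternal age.
df = n − k − 1 = 348 − 3 − 1 = 344.
t* = t_{0.05, 344} = 1.649295.
Margin = t* × SE = 1.649295 × 1.0042 = 1.656222.
CI: 8.1943 ± 1.656222 → (6.5381, 9.8505).

(6.5381, 9.8505)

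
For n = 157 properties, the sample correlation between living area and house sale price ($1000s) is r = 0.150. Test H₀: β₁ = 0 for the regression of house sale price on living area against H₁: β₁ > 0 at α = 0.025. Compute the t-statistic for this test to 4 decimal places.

t = 1.8889

t = r·√(n − 2)/√(1 − r²) = 0.150·√155/√0.9775 = 1.8889.
df = n − 2 = 155.
One-sided p ≈ 0.0304, which is ≥ 0.025, so fail to reject H₀.
The data do not give significant evidence of a linear association between living area and house sale price.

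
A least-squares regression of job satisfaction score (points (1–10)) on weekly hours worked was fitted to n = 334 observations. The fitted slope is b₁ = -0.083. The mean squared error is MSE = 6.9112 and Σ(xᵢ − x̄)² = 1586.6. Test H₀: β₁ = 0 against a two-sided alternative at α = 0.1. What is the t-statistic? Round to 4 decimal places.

t = -1.2576

SE(b₁) = √(MSE/Sₓₓ) = √(6.9112/1586.6) = 0.0659999.
t = -0.083 / 0.0659999 = -1.2576.
df = n − 2 = 332.
Two-sided p ≈ 0.2094, which is ≥ 0.1, so fail to reject H₀.
The data do not give significant evidence of an association between weekly hours worked and job satisfaction score.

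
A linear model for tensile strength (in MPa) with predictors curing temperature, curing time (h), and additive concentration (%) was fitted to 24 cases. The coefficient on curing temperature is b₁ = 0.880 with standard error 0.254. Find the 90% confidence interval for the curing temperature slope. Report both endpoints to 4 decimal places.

(0.4419, 1.3181)

df = n − k − 1 = 24 − 3 − 1 = 20.
t* = t_{0.05, 20} = 1.724718.
Margin = t* × SE = 1.724718 × 0.254 = 0.438078.
CI: 0.880 ± 0.438078 → (0.4419, 1.3181).
With 90% confidence, each one-unit increase in curing temperature is associated with a change of between 0.4419 and 1.3181 MPa in tensile strength, holding the other predictors fixed.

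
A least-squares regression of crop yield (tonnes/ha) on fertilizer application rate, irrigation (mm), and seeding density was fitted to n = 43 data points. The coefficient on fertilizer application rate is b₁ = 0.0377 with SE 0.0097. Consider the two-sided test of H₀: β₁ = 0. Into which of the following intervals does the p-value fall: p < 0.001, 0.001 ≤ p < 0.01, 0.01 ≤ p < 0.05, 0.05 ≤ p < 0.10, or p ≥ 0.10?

t = 0.0377 / 0.0097 = 3.887.
df = n − k − 1 = 43 − 3 − 1 = 39.
Two-sided p = 2·P(T_{39} > |t|) ≈ 0.0004.
So p < 0.001.

p < 0.001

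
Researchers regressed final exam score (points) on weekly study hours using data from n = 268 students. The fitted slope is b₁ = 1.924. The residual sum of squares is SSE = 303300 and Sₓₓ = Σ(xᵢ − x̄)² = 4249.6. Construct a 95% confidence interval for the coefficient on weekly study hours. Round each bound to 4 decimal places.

(0.9041, 2.9439)

MSE = SSE/(n − 2) = 303300/266 = 1140.23.
SE(b₁) = √(MSE/Sₓₓ) = √(1140.23/4249.6) = 0.51799.
df = n − 2 = 266.
t* = t_{0.025, 266} = 1.968922.
Margin = t* × SE = 1.968922 × 0.51799 = 1.019882.
CI: 1.924 ± 1.019882 → (0.9041, 2.9439).
With 95% confidence, each one-unit increase in weekly study hours is associated with a change of between 0.9041 and 2.9439 points in final exam score.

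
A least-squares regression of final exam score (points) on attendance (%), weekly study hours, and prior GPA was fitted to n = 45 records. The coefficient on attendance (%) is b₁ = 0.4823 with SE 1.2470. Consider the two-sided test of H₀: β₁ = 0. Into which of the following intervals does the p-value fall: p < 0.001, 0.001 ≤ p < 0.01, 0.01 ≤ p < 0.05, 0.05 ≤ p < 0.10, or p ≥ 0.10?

p ≥ 0.10

t = 0.4823 / 1.2470 = 0.387.
df = n − k − 1 = 45 − 3 − 1 = 41.
Two-sided p = 2·P(T_{41} > |t|) ≈ 0.7009.
So p ≥ 0.10.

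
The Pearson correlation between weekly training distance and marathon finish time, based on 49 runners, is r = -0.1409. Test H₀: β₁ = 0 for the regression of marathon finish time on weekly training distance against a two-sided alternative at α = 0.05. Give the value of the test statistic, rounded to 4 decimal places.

t = r·√(n − 2)/√(1 − r²) = -0.1409·√47/√0.980147 = -0.9757.
df = n − 2 = 47.
Two-sided p ≈ 0.3342, which is ≥ 0.05, so fail to reject H₀.
The data do not give significant evidence of a linear association between weekly training distance and marathon finish time.

t = -0.9757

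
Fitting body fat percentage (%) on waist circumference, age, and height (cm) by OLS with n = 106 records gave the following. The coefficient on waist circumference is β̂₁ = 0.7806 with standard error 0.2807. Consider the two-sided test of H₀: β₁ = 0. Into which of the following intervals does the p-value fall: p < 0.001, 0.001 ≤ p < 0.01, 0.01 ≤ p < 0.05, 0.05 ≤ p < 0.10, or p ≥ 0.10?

t = 0.7806 / 0.2807 = 2.781.
df = n − k − 1 = 106 − 3 − 1 = 102.
Two-sided p = 2·P(T_{102} > |t|) ≈ 0.0065.
So 0.001 ≤ p < 0.01.

0.001 ≤ p < 0.01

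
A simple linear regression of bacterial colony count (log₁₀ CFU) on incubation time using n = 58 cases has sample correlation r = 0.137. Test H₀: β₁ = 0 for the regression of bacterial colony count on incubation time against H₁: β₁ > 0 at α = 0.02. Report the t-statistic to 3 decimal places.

t = r·√(n − 2)/√(1 − r²) = 0.137·√56/√0.981231 = 1.035.
df = n − 2 = 56.
One-sided p ≈ 0.1526, which is ≥ 0.02, so fail to reject H₀.
The data do not give significant evidence of a linear association between incubation time and bacterial colony count.

t = 1.035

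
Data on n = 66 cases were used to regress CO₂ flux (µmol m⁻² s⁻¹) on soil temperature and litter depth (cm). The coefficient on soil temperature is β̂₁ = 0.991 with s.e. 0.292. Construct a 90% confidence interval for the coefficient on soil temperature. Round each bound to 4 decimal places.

df = n − k − 1 = 66 − 2 − 1 = 63.
t* = t_{0.05, 63} = 1.669402.
Margin = t* × SE = 1.669402 × 0.292 = 0.487465.
CI: 0.991 ± 0.487465 → (0.5035, 1.4785).
With 90% confidence, each one-unit increase in soil temperature is associated with a change of between 0.5035 and 1.4785 µmol m⁻² s⁻¹ in CO₂ flux, holding the other predictors fixed.

(0.5035, 1.4785)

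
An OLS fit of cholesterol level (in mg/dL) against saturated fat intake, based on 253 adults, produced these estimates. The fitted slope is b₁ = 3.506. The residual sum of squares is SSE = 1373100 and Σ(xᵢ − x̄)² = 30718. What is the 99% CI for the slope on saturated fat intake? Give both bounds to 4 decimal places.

(2.4107, 4.6013)

MSE = SSE/(n − 2) = 1373100/251 = 5470.52.
SE(b₁) = √(MSE/Sₓₓ) = √(5470.52/30718) = 0.422005.
df = n − 2 = 251.
t* = t_{0.005, 251} = 2.595558.
Margin = t* × SE = 2.595558 × 0.422005 = 1.095339.
CI: 3.506 ± 1.095339 → (2.4107, 4.6013).
With 99% confidence, each one-unit increase in saturated fat intake is associated with a change of between 2.4107 and 4.6013 mg/dL in cholesterol level.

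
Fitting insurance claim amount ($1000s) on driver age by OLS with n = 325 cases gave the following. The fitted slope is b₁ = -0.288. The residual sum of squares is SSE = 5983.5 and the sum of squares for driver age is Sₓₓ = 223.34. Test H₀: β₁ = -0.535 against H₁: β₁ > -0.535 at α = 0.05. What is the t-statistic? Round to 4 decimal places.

t = 0.8576

MSE = SSE/(n − 2) = 5983.5/323 = 18.5248.
SE(b₁) = √(MSE/Sₓₓ) = √(18.5248/223.34) = 0.288.
t = (-0.288 − (-0.535)) / 0.288 = 0.8576.
df = n − 2 = 323.
One-sided p ≈ 0.1959, which is ≥ 0.05, so fail to reject H₀.
The data do not give significant evidence that the true slope on driver age exceeds -0.535 $1000s per unit.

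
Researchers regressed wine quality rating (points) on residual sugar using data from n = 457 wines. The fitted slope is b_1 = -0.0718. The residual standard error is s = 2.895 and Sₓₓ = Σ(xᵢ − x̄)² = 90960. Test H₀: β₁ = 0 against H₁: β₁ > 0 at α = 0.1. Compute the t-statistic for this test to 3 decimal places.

SE(b_1) = s/√Sₓₓ = 2.895/√90960 = 0.00959894.
t = -0.0718 / 0.00959894 = -7.480.
df = n − 2 = 455.
One-sided p ≈ 1.0000, which is ≥ 0.1, so fail to reject H₀.
The data do not give significant evidence that the true slope on residual sugar is positive.

t = -7.480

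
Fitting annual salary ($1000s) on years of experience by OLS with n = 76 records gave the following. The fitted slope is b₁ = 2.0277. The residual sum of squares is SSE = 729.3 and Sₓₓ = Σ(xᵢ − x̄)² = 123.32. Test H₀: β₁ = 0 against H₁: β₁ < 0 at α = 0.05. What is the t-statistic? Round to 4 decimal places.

t = 7.1727

MSE = SSE/(n − 2) = 729.3/74 = 9.85541.
SE(b₁) = √(MSE/Sₓₓ) = √(9.85541/123.32) = 0.282697.
t = 2.0277 / 0.282697 = 7.1727.
df = n − 2 = 74.
One-sided p ≈ 1.0000, which is ≥ 0.05, so fail to reject H₀.
The data do not give significant evidence that the true slope on years of experience is negative.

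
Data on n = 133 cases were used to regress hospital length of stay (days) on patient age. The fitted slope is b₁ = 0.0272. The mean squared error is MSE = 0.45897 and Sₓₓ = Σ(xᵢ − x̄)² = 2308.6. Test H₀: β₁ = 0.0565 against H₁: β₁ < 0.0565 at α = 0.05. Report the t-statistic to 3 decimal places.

t = -2.078

SE(b₁) = √(MSE/Sₓₓ) = √(0.45897/2308.6) = 0.0141.
t = (0.0272 − 0.0565) / 0.0141 = -2.078.
df = n − 2 = 131.
One-sided p ≈ 0.0198, which is < 0.05, so reject H₀.
There is evidence that the true slope on patient age is below 0.0565 days per unit.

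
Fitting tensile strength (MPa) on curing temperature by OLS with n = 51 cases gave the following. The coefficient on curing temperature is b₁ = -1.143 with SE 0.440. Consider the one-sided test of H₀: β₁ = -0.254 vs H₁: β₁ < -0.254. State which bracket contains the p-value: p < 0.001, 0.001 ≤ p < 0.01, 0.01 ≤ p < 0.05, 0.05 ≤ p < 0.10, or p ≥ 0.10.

0.01 ≤ p < 0.05

t = (-1.143 − (-0.254)) / 0.440 = -2.020.
df = n − 2 = 51 − 2 = 49.
One-sided p = P(T_{49} < t) ≈ 0.0244.
So 0.01 ≤ p < 0.05.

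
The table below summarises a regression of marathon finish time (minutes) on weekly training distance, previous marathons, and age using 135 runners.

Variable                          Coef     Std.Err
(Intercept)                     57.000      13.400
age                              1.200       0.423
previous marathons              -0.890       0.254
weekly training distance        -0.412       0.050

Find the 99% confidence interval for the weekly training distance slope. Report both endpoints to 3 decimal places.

(-0.543, -0.281)

Read off: b = -0.412, SE = 0.050 for weekly training distance.
df = n − k − 1 = 135 − 3 − 1 = 131.
t* = t_{0.005, 131} = 2.61388.
Margin = t* × SE = 2.61388 × 0.050 = 0.13069.
CI: -0.412 ± 0.13069 → (-0.543, -0.281).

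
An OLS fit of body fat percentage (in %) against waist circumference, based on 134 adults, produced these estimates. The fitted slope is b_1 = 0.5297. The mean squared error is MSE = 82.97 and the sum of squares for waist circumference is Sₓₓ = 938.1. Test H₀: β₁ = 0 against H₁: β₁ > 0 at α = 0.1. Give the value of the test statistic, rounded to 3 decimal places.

t = 1.781

SE(b_1) = √(MSE/Sₓₓ) = √(82.97/938.1) = 0.297397.
t = 0.5297 / 0.297397 = 1.781.
df = n − 2 = 132.
One-sided p ≈ 0.0386, which is < 0.1, so reject H₀.
There is evidence that the true slope on waist circumference is positive.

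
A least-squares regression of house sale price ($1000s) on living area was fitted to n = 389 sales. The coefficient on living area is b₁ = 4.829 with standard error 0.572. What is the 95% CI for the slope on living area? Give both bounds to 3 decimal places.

(3.704, 5.954)

df = n − 2 = 389 − 2 = 387.
t* = t_{0.025, 387} = 1.966113.
Margin = t* × SE = 1.966113 × 0.572 = 1.12462.
CI: 4.829 ± 1.12462 → (3.704, 5.954).
With 95% confidence, each one-unit increase in living area is associated with a change of between 3.704 and 5.954 $1000s in house sale price.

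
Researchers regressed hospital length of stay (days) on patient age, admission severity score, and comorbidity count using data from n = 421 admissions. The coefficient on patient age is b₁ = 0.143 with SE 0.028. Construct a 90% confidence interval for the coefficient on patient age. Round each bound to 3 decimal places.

(0.097, 0.189)

df = n − k − 1 = 421 − 3 − 1 = 417.
t* = t_{0.05, 417} = 1.648516.
Margin = t* × SE = 1.648516 × 0.028 = 0.04616.
CI: 0.143 ± 0.04616 → (0.097, 0.189).
With 90% confidence, each one-unit increase in patient age is associated with a change of between 0.097 and 0.189 days in hospital length of stay, holding the other predictors fixed.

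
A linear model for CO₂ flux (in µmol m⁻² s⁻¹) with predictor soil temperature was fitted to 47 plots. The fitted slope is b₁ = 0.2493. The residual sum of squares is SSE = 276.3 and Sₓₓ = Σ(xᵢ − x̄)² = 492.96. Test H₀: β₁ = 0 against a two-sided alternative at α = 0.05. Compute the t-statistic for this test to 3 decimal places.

t = 2.234

MSE = SSE/(n − 2) = 276.3/45 = 6.14.
SE(b₁) = √(MSE/Sₓₓ) = √(6.14/492.96) = 0.111604.
t = 0.2493 / 0.111604 = 2.234.
df = n − 2 = 45.
Two-sided p ≈ 0.0305, which is < 0.05, so reject H₀.
There is evidence that soil temperature is associated with CO₂ flux.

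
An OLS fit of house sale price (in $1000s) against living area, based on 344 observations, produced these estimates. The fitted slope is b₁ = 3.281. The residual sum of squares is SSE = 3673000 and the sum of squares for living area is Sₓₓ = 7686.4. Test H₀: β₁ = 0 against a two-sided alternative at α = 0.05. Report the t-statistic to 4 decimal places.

t = 2.7757

MSE = SSE/(n − 2) = 3673000/342 = 10739.8.
SE(b₁) = √(MSE/Sₓₓ) = √(10739.8/7686.4) = 1.18205.
t = 3.281 / 1.18205 = 2.7757.
df = n − 2 = 342.
Two-sided p ≈ 0.0058, which is < 0.05, so reject H₀.
There is evidence that living area is associated with house sale price.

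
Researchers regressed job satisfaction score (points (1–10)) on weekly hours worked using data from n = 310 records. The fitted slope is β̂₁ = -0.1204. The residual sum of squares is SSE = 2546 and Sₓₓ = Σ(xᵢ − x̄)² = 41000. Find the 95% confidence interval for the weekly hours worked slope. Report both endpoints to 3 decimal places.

MSE = SSE/(n − 2) = 2546/308 = 8.26623.
SE(β̂₁) = √(MSE/Sₓₓ) = √(8.26623/41000) = 0.0141991.
df = n − 2 = 308.
t* = t_{0.025, 308} = 1.967696.
Margin = t* × SE = 1.967696 × 0.0141991 = 0.02794.
CI: -0.1204 ± 0.02794 → (-0.148, -0.092).
With 95% confidence, each one-unit increase in weekly hours worked is associated with a change of between -0.148 and -0.092 points (1–10) in job satisfaction score.

(-0.148, -0.092)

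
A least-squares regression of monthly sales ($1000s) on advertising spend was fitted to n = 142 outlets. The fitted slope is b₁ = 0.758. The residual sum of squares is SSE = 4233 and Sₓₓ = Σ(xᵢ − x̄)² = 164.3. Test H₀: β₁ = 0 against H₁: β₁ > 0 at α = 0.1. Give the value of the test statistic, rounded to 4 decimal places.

MSE = SSE/(n − 2) = 4233/140 = 30.2357.
SE(b₁) = √(MSE/Sₓₓ) = √(30.2357/164.3) = 0.428984.
t = 0.758 / 0.428984 = 1.7670.
df = n − 2 = 140.
One-sided p ≈ 0.0397, which is < 0.1, so reject H₀.
There is evidence that the true slope on advertising spend is positive.

t = 1.7670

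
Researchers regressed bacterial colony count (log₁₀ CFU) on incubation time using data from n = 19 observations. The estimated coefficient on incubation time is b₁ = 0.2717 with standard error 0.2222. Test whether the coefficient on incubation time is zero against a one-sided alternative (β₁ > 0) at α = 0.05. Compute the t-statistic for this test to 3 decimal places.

t = 1.223

H₀: β₁ = 0 vs H₁: β₁ > 0.
t = (b₁ − β₁⁰)/SE = 0.2717 / 0.2222 = 1.223.
df = n − 2 = 19 − 2 = 17.
One-sided p ≈ 0.1190, which is ≥ 0.05, so fail to reject H₀.
The data do not give significant evidence that the true slope on incubation time is positive.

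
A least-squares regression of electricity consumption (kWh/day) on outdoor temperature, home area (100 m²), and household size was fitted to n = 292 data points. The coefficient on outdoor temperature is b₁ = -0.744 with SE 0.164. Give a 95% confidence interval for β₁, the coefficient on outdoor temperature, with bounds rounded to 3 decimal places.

(-1.067, -0.421)

df = n − k − 1 = 292 − 3 − 1 = 288.
t* = t_{0.025, 288} = 1.968235.
Margin = t* × SE = 1.968235 × 0.164 = 0.32279.
CI: -0.744 ± 0.32279 → (-1.067, -0.421).
With 95% confidence, each one-unit increase in outdoor temperature is associated with a change of between -1.067 and -0.421 kWh/day in electricity consumption, holding the other predictors fixed.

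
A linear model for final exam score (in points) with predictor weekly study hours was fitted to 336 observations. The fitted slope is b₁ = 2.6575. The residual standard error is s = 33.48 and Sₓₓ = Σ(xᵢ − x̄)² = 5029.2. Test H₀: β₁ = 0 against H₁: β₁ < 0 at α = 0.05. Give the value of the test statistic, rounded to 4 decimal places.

SE(b₁) = s/√Sₓₓ = 33.48/√5029.2 = 0.472102.
t = 2.6575 / 0.472102 = 5.6291.
df = n − 2 = 334.
One-sided p ≈ 1.0000, which is ≥ 0.05, so fail to reject H₀.
The data do not give significant evidence that the true slope on weekly study hours is negative.

t = 5.6291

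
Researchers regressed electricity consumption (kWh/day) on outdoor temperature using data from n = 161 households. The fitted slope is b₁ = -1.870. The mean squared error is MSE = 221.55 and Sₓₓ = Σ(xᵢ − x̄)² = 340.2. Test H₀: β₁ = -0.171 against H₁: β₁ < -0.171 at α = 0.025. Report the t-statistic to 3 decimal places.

SE(b₁) = √(MSE/Sₓₓ) = √(221.55/340.2) = 0.806991.
t = (-1.870 − (-0.171)) / 0.806991 = -2.105.
df = n − 2 = 159.
One-sided p ≈ 0.0184, which is < 0.025, so reject H₀.
There is evidence that the true slope on outdoor temperature is below -0.171 kWh/day per unit.

t = -2.105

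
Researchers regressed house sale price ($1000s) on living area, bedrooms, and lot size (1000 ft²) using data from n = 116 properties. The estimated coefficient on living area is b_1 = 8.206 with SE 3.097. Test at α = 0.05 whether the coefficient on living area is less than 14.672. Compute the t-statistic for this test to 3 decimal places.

H₀: β₁ = 14.672 vs H₁: β₁ < 14.672.
t = (b_1 − β₁⁰)/SE = (8.206 − 14.672) / 3.097 = -2.088.
df = n − k − 1 = 116 − 3 − 1 = 112.
One-sided p ≈ 0.0195, which is < 0.05, so reject H₀.
There is evidence that the true slope on living area is below 14.672 $1000s per unit, holding the other predictors fixed.

t = -2.088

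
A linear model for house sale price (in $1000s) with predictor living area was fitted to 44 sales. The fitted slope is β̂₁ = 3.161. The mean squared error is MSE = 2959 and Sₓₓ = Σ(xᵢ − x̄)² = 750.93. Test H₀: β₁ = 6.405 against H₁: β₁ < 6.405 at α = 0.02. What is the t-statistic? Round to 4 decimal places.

t = -1.6342

SE(β̂₁) = √(MSE/Sₓₓ) = √(2959/750.93) = 1.98506.
t = (3.161 − 6.405) / 1.98506 = -1.6342.
df = n − 2 = 42.
One-sided p ≈ 0.0548, which is ≥ 0.02, so fail to reject H₀.
The data do not give significant evidence that the true slope on living area is below 6.405 $1000s per unit.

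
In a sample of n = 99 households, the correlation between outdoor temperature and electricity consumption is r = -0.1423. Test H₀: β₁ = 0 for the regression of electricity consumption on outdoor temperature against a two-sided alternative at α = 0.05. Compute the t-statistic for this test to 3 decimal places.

t = -1.416

t = r·√(n − 2)/√(1 − r²) = -0.1423·√97/√0.979751 = -1.416.
df = n − 2 = 97.
Two-sided p ≈ 0.1600, which is ≥ 0.05, so fail to reject H₀.
The data do not give significant evidence of a linear association between outdoor temperature and electricity consumption.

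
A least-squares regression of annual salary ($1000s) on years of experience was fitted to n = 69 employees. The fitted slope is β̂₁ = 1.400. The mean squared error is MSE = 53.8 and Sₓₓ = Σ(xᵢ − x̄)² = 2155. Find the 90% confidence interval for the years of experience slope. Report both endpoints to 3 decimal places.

SE(β̂₁) = √(MSE/Sₓₓ) = √(53.8/2155) = 0.158004.
df = n − 2 = 67.
t* = t_{0.05, 67} = 1.667916.
Margin = t* × SE = 1.667916 × 0.158004 = 0.26354.
CI: 1.400 ± 0.26354 → (1.136, 1.664).
With 90% confidence, each one-unit increase in years of experience is associated with a change of between 1.136 and 1.664 $1000s in annual salary.

(1.136, 1.664)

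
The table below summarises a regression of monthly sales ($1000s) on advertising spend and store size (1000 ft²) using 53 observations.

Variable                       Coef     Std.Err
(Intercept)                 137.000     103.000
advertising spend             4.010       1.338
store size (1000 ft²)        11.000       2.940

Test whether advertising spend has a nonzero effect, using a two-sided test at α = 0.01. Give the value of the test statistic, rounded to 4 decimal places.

t = 2.9970

Read off: b = 4.010, SE = 1.338 for advertising spend.
H₀: β₁ = 0 vs H₁: β₁ ≠ 0.
t = 4.010 / 1.338 = 2.9970.
df = n − k − 1 = 53 − 2 − 1 = 50.
Two-sided p ≈ 0.0042, which is < 0.01, so reject H₀.
There is evidence that advertising spend is associated with monthly sales, holding the other predictors fixed.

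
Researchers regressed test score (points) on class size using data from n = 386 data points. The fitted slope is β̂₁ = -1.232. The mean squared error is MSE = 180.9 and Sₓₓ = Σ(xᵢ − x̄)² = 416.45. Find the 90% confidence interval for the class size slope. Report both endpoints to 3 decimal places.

(-2.319, -0.145)

SE(β̂₁) = √(MSE/Sₓₓ) = √(180.9/416.45) = 0.65908.
df = n − 2 = 384.
t* = t_{0.05, 384} = 1.648831.
Margin = t* × SE = 1.648831 × 0.65908 = 1.08671.
CI: -1.232 ± 1.08671 → (-2.319, -0.145).
With 90% confidence, each one-unit increase in class size is associated with a change of between -2.319 and -0.145 points in test score.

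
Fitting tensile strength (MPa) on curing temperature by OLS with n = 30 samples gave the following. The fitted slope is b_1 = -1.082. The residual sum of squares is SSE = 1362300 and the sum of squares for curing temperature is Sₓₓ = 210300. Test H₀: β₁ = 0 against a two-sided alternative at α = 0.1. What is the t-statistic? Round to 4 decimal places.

MSE = SSE/(n − 2) = 1362300/28 = 48653.6.
SE(b_1) = √(MSE/Sₓₓ) = √(48653.6/210300) = 0.480992.
t = -1.082 / 0.480992 = -2.2495.
df = n − 2 = 28.
Two-sided p ≈ 0.0325, which is < 0.1, so reject H₀.
There is evidence that curing temperature is associated with tensile strength.

t = -2.2495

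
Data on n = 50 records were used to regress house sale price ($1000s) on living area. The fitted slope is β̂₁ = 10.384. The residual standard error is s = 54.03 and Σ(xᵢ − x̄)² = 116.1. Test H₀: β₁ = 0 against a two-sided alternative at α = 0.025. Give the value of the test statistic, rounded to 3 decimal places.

SE(β̂₁) = s/√Sₓₓ = 54.03/√116.1 = 5.0144.
t = 10.384 / 5.0144 = 2.071.
df = n − 2 = 48.
Two-sided p ≈ 0.0438, which is ≥ 0.025, so fail to reject H₀.
The data do not give significant evidence of an association between living area and house sale price.

t = 2.071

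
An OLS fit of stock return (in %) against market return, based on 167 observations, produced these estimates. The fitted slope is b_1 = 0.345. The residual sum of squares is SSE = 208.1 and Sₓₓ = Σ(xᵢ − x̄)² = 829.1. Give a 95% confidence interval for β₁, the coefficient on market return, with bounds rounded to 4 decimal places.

MSE = SSE/(n − 2) = 208.1/165 = 1.26121.
SE(b_1) = √(MSE/Sₓₓ) = √(1.26121/829.1) = 0.0390023.
df = n − 2 = 165.
t* = t_{0.025, 165} = 1.974446.
Margin = t* × SE = 1.974446 × 0.0390023 = 0.077008.
CI: 0.345 ± 0.077008 → (0.2680, 0.4220).
With 95% confidence, each one-unit increase in market return is associated with a change of between 0.2680 and 0.4220 % in stock return.

(0.2680, 0.4220)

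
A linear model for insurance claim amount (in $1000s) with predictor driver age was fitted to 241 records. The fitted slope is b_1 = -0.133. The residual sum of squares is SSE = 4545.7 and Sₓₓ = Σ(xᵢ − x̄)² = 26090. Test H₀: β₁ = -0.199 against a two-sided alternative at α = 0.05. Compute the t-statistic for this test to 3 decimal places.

t = 2.444

MSE = SSE/(n − 2) = 4545.7/239 = 19.0197.
SE(b_1) = √(MSE/Sₓₓ) = √(19.0197/26090) = 0.027.
t = (-0.133 − (-0.199)) / 0.027 = 2.444.
df = n − 2 = 239.
Two-sided p ≈ 0.0152, which is < 0.05, so reject H₀.
There is evidence that the true slope on driver age differs from -0.199 $1000s per unit.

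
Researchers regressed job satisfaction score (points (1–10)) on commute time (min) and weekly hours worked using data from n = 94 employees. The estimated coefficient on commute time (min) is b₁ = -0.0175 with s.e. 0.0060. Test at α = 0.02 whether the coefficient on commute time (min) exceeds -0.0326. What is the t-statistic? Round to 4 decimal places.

t = 2.5167

H₀: β₁ = -0.0326 vs H₁: β₁ > -0.0326.
t = (b₁ − β₁⁰)/SE = (-0.0175 − (-0.0326)) / 0.0060 = 2.5167.
df = n − k − 1 = 94 − 2 − 1 = 91.
One-sided p ≈ 0.0068, which is < 0.02, so reject H₀.
There is evidence that the true slope on commute time (min) exceeds -0.0326 points (1–10) per unit, holding the other predictors fixed.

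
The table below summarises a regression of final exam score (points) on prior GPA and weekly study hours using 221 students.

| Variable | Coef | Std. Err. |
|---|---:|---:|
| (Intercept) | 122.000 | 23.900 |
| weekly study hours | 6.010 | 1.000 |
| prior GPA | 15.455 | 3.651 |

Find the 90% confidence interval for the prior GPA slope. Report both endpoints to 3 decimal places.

Read off: b = 15.455, SE = 3.651 for prior GPA.
df = n − k − 1 = 221 − 2 − 1 = 218.
t* = t_{0.05, 218} = 1.651873.
Margin = t* × SE = 1.651873 × 3.651 = 6.03099.
CI: 15.455 ± 6.03099 → (9.424, 21.486).

(9.424, 21.486)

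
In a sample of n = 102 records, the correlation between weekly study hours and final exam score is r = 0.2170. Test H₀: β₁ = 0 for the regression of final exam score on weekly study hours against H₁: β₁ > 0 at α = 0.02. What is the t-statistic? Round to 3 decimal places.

t = r·√(n − 2)/√(1 − r²) = 0.2170·√100/√0.952911 = 2.223.
df = n − 2 = 100.
One-sided p ≈ 0.0142, which is < 0.02, so reject H₀.
There is evidence of a linear association between weekly study hours and final exam score.

t = 2.223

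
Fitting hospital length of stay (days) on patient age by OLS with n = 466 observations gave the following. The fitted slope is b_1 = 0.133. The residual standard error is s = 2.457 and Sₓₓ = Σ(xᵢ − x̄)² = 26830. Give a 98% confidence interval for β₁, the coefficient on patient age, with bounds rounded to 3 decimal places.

SE(b_1) = s/√Sₓₓ = 2.457/√26830 = 0.0150001.
df = n − 2 = 464.
t* = t_{0.01, 464} = 2.334411.
Margin = t* × SE = 2.334411 × 0.0150001 = 0.03502.
CI: 0.133 ± 0.03502 → (0.098, 0.168).
With 98% confidence, each one-unit increase in patient age is associated with a change of between 0.098 and 0.168 days in hospital length of stay.

(0.098, 0.168)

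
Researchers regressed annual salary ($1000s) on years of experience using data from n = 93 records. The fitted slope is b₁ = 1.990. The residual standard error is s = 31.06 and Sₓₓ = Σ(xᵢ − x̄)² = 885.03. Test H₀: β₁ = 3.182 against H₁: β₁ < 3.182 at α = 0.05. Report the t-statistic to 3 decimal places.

t = -1.142

SE(b₁) = s/√Sₓₓ = 31.06/√885.03 = 1.04405.
t = (1.990 − 3.182) / 1.04405 = -1.142.
df = n − 2 = 91.
One-sided p ≈ 0.1283, which is ≥ 0.05, so fail to reject H₀.
The data do not give significant evidence that the true slope on years of experience is below 3.182 $1000s per unit.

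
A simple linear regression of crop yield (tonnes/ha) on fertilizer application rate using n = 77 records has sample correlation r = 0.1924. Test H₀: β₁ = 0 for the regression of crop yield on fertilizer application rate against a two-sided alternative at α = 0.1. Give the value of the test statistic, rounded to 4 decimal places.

t = r·√(n − 2)/√(1 − r²) = 0.1924·√75/√0.962982 = 1.6980.
df = n − 2 = 75.
Two-sided p ≈ 0.0937, which is < 0.1, so reject H₀.
There is evidence of a linear association between fertilizer application rate and crop yield.

t = 1.6980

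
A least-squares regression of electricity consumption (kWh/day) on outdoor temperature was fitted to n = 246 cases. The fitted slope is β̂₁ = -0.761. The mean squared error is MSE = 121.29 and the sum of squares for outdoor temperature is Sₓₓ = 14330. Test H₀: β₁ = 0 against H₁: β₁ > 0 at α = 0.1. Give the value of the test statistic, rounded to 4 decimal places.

SE(β̂₁) = √(MSE/Sₓₓ) = √(121.29/14330) = 0.0920003.
t = -0.761 / 0.0920003 = -8.2717.
df = n − 2 = 244.
One-sided p ≈ 1.0000, which is ≥ 0.1, so fail to reject H₀.
The data do not give significant evidence that the true slope on outdoor temperature is positive.

t = -8.2717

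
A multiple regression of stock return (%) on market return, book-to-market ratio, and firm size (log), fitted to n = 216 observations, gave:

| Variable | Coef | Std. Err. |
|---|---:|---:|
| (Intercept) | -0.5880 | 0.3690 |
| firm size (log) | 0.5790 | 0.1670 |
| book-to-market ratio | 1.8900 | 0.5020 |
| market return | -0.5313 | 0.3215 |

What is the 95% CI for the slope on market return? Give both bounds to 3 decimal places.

Read off: b = -0.5313, SE = 0.3215 for market return.
df = n − k − 1 = 216 − 3 − 1 = 212.
t* = t_{0.025, 212} = 1.971217.
Margin = t* × SE = 1.971217 × 0.3215 = 0.63375.
CI: -0.5313 ± 0.63375 → (-1.165, 0.102).

(-1.165, 0.102)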